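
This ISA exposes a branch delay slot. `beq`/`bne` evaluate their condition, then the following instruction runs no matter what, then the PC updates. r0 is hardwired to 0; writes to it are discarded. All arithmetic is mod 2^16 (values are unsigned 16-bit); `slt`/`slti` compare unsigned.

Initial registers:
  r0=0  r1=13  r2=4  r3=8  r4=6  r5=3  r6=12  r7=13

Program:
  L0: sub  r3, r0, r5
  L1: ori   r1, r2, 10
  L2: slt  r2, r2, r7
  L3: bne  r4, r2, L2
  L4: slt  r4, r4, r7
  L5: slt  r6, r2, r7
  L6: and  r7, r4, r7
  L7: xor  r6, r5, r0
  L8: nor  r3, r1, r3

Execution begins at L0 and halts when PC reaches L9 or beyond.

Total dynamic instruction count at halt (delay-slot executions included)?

PC=0  sub  r3, r0, r5        | r0=0 r1=13 r2=4 r3=65533 r4=6 r5=3 r6=12 r7=13
PC=1  ori   r1, r2, 10       | r0=0 r1=14 r2=4 r3=65533 r4=6 r5=3 r6=12 r7=13
PC=2  slt  r2, r2, r7        | r0=0 r1=14 r2=1 r3=65533 r4=6 r5=3 r6=12 r7=13
PC=3  bne  r4, r2, L2        | r0=0 r1=14 r2=1 r3=65533 r4=6 r5=3 r6=12 r7=13  [TAKEN]
PC=4  slt  r4, r4, r7        | r0=0 r1=14 r2=1 r3=65533 r4=1 r5=3 r6=12 r7=13
PC=2  slt  r2, r2, r7        | r0=0 r1=14 r2=1 r3=65533 r4=1 r5=3 r6=12 r7=13
PC=3  bne  r4, r2, L2        | r0=0 r1=14 r2=1 r3=65533 r4=1 r5=3 r6=12 r7=13  [not taken]
PC=4  slt  r4, r4, r7        | r0=0 r1=14 r2=1 r3=65533 r4=1 r5=3 r6=12 r7=13
PC=5  slt  r6, r2, r7        | r0=0 r1=14 r2=1 r3=65533 r4=1 r5=3 r6=1 r7=13
PC=6  and  r7, r4, r7        | r0=0 r1=14 r2=1 r3=65533 r4=1 r5=3 r6=1 r7=1
PC=7  xor  r6, r5, r0        | r0=0 r1=14 r2=1 r3=65533 r4=1 r5=3 r6=3 r7=1
PC=8  nor  r3, r1, r3        | r0=0 r1=14 r2=1 r3=0 r4=1 r5=3 r6=3 r7=1

12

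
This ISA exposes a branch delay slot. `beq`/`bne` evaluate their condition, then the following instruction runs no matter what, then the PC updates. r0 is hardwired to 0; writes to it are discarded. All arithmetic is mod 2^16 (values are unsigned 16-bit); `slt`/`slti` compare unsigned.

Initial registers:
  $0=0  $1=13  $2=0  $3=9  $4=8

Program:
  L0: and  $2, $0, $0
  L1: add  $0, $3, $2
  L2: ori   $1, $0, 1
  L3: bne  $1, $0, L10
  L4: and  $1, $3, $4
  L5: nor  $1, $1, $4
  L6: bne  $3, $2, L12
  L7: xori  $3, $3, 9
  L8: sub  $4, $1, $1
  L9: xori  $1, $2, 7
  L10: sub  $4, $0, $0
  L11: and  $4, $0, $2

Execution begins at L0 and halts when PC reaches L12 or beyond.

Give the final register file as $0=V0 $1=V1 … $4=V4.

$0=0 $1=8 $2=0 $3=9 $4=0

  step pc=0: and  $2, $0, $0  regs=(0,13,0,9,8)
  step pc=1: add  $0, $3, $2  regs=(0,13,0,9,8)
  step pc=2: ori   $1, $0, 1  regs=(0,1,0,9,8)
  step pc=3: bne  $1, $0, L10  cond=T  regs=(0,1,0,9,8)
  step pc=4: and  $1, $3, $4  regs=(0,8,0,9,8)
  step pc=10: sub  $4, $0, $0  regs=(0,8,0,9,0)
  step pc=11: and  $4, $0, $2  regs=(0,8,0,9,0)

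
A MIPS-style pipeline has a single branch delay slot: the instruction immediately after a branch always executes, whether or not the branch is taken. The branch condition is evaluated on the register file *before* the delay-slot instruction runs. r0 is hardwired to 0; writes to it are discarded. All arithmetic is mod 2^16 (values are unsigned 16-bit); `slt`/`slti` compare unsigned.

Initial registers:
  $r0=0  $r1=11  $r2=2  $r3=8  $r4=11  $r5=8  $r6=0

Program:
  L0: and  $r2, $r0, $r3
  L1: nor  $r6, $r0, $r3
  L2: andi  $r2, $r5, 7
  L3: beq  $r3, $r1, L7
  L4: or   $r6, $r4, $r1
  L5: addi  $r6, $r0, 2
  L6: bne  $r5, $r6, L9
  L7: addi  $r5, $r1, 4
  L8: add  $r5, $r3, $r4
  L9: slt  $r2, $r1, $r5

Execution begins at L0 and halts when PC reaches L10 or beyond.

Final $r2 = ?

[0] and  $r2, $r0, $r3  →  {$r0:0, $r1:11, $r2:0, $r3:8, $r4:11, $r5:8, $r6:0}
[1] nor  $r6, $r0, $r3  →  {$r0:0, $r1:11, $r2:0, $r3:8, $r4:11, $r5:8, $r6:65527}
[2] andi  $r2, $r5, 7  →  {$r0:0, $r1:11, $r2:0, $r3:8, $r4:11, $r5:8, $r6:65527}
[3] beq  $r3, $r1, L7  →  {$r0:0, $r1:11, $r2:0, $r3:8, $r4:11, $r5:8, $r6:65527}  ⟨branch fallthrough⟩
[4] or   $r6, $r4, $r1  →  {$r0:0, $r1:11, $r2:0, $r3:8, $r4:11, $r5:8, $r6:11}
[5] addi  $r6, $r0, 2  →  {$r0:0, $r1:11, $r2:0, $r3:8, $r4:11, $r5:8, $r6:2}
[6] bne  $r5, $r6, L9  →  {$r0:0, $r1:11, $r2:0, $r3:8, $r4:11, $r5:8, $r6:2}  ⟨branch taken⟩
[7] addi  $r5, $r1, 4  →  {$r0:0, $r1:11, $r2:0, $r3:8, $r4:11, $r5:15, $r6:2}
[9] slt  $r2, $r1, $r5  →  {$r0:0, $r1:11, $r2:1, $r3:8, $r4:11, $r5:15, $r6:2}

1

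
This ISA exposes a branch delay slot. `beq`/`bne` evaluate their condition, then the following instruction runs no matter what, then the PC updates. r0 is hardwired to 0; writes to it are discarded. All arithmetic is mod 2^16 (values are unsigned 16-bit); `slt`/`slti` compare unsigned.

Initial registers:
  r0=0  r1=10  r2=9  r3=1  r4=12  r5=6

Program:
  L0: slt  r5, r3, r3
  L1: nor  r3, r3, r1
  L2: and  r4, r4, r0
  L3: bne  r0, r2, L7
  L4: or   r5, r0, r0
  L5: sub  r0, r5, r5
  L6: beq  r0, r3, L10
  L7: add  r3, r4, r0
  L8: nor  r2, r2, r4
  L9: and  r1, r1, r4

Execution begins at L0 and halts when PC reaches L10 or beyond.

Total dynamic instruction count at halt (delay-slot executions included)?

PC=0  slt  r5, r3, r3        | r0=0 r1=10 r2=9 r3=1 r4=12 r5=0
PC=1  nor  r3, r3, r1        | r0=0 r1=10 r2=9 r3=65524 r4=12 r5=0
PC=2  and  r4, r4, r0        | r0=0 r1=10 r2=9 r3=65524 r4=0 r5=0
PC=3  bne  r0, r2, L7        | r0=0 r1=10 r2=9 r3=65524 r4=0 r5=0  [TAKEN]
PC=4  or   r5, r0, r0        | r0=0 r1=10 r2=9 r3=65524 r4=0 r5=0
PC=7  add  r3, r4, r0        | r0=0 r1=10 r2=9 r3=0 r4=0 r5=0
PC=8  nor  r2, r2, r4        | r0=0 r1=10 r2=65526 r3=0 r4=0 r5=0
PC=9  and  r1, r1, r4        | r0=0 r1=0 r2=65526 r3=0 r4=0 r5=0

8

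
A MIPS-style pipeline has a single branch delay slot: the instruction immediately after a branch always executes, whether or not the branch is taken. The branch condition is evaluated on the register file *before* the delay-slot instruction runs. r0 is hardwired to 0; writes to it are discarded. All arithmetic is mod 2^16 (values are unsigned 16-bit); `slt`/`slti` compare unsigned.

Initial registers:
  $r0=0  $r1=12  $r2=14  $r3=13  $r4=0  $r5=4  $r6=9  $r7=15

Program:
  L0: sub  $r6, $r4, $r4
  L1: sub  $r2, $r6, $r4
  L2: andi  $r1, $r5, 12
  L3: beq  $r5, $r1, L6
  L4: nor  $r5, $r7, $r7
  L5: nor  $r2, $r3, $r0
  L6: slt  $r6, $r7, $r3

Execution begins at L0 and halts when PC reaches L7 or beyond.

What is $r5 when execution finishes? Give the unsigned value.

[0] sub  $r6, $r4, $r4  →  {$r0:0, $r1:12, $r2:14, $r3:13, $r4:0, $r5:4, $r6:0, $r7:15}
[1] sub  $r2, $r6, $r4  →  {$r0:0, $r1:12, $r2:0, $r3:13, $r4:0, $r5:4, $r6:0, $r7:15}
[2] andi  $r1, $r5, 12  →  {$r0:0, $r1:4, $r2:0, $r3:13, $r4:0, $r5:4, $r6:0, $r7:15}
[3] beq  $r5, $r1, L6  →  {$r0:0, $r1:4, $r2:0, $r3:13, $r4:0, $r5:4, $r6:0, $r7:15}  ⟨branch taken⟩
[4] nor  $r5, $r7, $r7  →  {$r0:0, $r1:4, $r2:0, $r3:13, $r4:0, $r5:65520, $r6:0, $r7:15}
[6] slt  $r6, $r7, $r3  →  {$r0:0, $r1:4, $r2:0, $r3:13, $r4:0, $r5:65520, $r6:0, $r7:15}

65520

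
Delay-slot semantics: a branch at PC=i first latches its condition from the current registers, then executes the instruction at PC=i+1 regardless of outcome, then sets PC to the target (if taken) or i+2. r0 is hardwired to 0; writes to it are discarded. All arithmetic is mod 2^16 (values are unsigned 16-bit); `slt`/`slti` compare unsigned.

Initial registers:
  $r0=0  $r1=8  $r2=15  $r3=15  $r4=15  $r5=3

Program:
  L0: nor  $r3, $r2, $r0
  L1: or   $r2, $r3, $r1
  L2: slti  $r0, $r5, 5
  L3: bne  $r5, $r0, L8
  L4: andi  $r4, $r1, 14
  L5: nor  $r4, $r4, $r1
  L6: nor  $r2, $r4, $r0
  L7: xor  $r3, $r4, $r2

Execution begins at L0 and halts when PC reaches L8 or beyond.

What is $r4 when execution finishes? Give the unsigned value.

8

#0 nor  $r3, $r2, $r0 ; 0/8/15/65520/15/3
#1 or   $r2, $r3, $r1 ; 0/8/65528/65520/15/3
#2 slti  $r0, $r5, 5 ; 0/8/65528/65520/15/3
#3 bne  $r5, $r0, L8 ; 0/8/65528/65520/15/3 ; →target
#4 andi  $r4, $r1, 14 ; 0/8/65528/65520/8/3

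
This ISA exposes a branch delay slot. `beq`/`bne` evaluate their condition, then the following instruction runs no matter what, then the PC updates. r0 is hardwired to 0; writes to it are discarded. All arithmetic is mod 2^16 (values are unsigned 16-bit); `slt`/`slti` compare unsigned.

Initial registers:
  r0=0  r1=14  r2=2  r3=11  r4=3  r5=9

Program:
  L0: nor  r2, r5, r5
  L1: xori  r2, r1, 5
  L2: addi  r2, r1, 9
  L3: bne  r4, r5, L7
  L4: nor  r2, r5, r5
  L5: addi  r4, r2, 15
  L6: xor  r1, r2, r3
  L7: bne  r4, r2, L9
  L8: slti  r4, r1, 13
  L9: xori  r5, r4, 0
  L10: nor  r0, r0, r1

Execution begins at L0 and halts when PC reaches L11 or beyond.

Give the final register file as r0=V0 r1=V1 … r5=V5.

  step pc=0: nor  r2, r5, r5  regs=(0,14,65526,11,3,9)
  step pc=1: xori  r2, r1, 5  regs=(0,14,11,11,3,9)
  step pc=2: addi  r2, r1, 9  regs=(0,14,23,11,3,9)
  step pc=3: bne  r4, r5, L7  cond=T  regs=(0,14,23,11,3,9)
  step pc=4: nor  r2, r5, r5  regs=(0,14,65526,11,3,9)
  step pc=7: bne  r4, r2, L9  cond=T  regs=(0,14,65526,11,3,9)
  step pc=8: slti  r4, r1, 13  regs=(0,14,65526,11,0,9)
  step pc=9: xori  r5, r4, 0  regs=(0,14,65526,11,0,0)
  step pc=10: nor  r0, r0, r1  regs=(0,14,65526,11,0,0)

r0=0 r1=14 r2=65526 r3=11 r4=0 r5=0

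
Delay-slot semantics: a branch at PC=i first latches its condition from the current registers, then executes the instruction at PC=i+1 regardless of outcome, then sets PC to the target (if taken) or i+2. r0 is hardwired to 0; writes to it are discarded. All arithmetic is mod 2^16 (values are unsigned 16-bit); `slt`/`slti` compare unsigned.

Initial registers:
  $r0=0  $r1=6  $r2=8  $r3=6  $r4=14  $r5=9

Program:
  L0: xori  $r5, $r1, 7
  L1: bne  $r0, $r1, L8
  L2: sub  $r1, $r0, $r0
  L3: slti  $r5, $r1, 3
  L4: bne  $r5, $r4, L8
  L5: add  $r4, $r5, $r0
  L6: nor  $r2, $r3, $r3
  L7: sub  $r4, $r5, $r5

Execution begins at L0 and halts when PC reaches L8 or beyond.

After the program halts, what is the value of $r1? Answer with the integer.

#0 xori  $r5, $r1, 7 ; 0/6/8/6/14/1
#1 bne  $r0, $r1, L8 ; 0/6/8/6/14/1 ; →target
#2 sub  $r1, $r0, $r0 ; 0/0/8/6/14/1

0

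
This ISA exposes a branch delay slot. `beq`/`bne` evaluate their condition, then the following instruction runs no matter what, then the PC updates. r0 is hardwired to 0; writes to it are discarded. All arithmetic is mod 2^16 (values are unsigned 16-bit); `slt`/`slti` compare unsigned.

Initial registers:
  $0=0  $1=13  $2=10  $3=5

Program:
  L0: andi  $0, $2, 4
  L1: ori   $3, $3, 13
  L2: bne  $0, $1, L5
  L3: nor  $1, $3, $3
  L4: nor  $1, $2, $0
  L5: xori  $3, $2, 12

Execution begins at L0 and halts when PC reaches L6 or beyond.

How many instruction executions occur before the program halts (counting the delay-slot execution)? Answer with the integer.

#0 andi  $0, $2, 4 ; 0/13/10/5
#1 ori   $3, $3, 13 ; 0/13/10/13
#2 bne  $0, $1, L5 ; 0/13/10/13 ; →target
#3 nor  $1, $3, $3 ; 0/65522/10/13
#5 xori  $3, $2, 12 ; 0/65522/10/6

5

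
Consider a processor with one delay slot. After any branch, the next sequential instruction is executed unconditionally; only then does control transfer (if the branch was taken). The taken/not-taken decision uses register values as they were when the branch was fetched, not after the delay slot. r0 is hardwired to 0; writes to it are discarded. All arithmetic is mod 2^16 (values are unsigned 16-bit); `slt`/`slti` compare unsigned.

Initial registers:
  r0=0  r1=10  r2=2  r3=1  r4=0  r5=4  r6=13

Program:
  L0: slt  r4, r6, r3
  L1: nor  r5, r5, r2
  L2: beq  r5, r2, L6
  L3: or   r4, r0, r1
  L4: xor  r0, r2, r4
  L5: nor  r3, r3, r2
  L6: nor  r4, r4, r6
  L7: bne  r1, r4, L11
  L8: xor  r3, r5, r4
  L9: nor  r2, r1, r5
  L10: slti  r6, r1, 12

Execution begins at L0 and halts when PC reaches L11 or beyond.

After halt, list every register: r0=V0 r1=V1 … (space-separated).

r0=0 r1=10 r2=2 r3=9 r4=65520 r5=65529 r6=13

PC=0  slt  r4, r6, r3        | r0=0 r1=10 r2=2 r3=1 r4=0 r5=4 r6=13
PC=1  nor  r5, r5, r2        | r0=0 r1=10 r2=2 r3=1 r4=0 r5=65529 r6=13
PC=2  beq  r5, r2, L6        | r0=0 r1=10 r2=2 r3=1 r4=0 r5=65529 r6=13  [not taken]
PC=3  or   r4, r0, r1        | r0=0 r1=10 r2=2 r3=1 r4=10 r5=65529 r6=13
PC=4  xor  r0, r2, r4        | r0=0 r1=10 r2=2 r3=1 r4=10 r5=65529 r6=13
PC=5  nor  r3, r3, r2        | r0=0 r1=10 r2=2 r3=65532 r4=10 r5=65529 r6=13
PC=6  nor  r4, r4, r6        | r0=0 r1=10 r2=2 r3=65532 r4=65520 r5=65529 r6=13
PC=7  bne  r1, r4, L11       | r0=0 r1=10 r2=2 r3=65532 r4=65520 r5=65529 r6=13  [TAKEN]
PC=8  xor  r3, r5, r4        | r0=0 r1=10 r2=2 r3=9 r4=65520 r5=65529 r6=13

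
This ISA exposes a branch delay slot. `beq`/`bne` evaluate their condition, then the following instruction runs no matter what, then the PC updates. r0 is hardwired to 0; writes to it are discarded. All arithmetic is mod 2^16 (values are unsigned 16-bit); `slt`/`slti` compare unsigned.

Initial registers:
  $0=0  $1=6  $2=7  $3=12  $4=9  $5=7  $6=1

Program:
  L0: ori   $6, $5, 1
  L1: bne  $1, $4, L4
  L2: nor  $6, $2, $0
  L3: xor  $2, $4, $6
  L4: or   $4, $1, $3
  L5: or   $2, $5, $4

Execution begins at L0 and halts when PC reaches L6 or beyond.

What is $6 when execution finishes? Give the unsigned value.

  step pc=0: ori   $6, $5, 1  regs=(0,6,7,12,9,7,7)
  step pc=1: bne  $1, $4, L4  cond=T  regs=(0,6,7,12,9,7,7)
  step pc=2: nor  $6, $2, $0  regs=(0,6,7,12,9,7,65528)
  step pc=4: or   $4, $1, $3  regs=(0,6,7,12,14,7,65528)
  step pc=5: or   $2, $5, $4  regs=(0,6,15,12,14,7,65528)

65528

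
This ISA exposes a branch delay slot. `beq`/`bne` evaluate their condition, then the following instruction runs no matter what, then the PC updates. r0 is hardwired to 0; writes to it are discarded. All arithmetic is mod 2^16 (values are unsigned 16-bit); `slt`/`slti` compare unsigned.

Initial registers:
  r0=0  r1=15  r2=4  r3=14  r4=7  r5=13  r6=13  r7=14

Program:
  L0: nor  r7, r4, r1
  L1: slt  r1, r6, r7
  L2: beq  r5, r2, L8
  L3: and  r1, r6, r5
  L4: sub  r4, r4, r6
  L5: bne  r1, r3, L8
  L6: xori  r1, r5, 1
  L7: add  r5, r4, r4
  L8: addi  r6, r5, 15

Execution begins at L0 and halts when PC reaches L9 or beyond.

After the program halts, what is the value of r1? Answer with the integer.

[0] nor  r7, r4, r1  →  {r0:0, r1:15, r2:4, r3:14, r4:7, r5:13, r6:13, r7:65520}
[1] slt  r1, r6, r7  →  {r0:0, r1:1, r2:4, r3:14, r4:7, r5:13, r6:13, r7:65520}
[2] beq  r5, r2, L8  →  {r0:0, r1:1, r2:4, r3:14, r4:7, r5:13, r6:13, r7:65520}  ⟨branch fallthrough⟩
[3] and  r1, r6, r5  →  {r0:0, r1:13, r2:4, r3:14, r4:7, r5:13, r6:13, r7:65520}
[4] sub  r4, r4, r6  →  {r0:0, r1:13, r2:4, r3:14, r4:65530, r5:13, r6:13, r7:65520}
[5] bne  r1, r3, L8  →  {r0:0, r1:13, r2:4, r3:14, r4:65530, r5:13, r6:13, r7:65520}  ⟨branch taken⟩
[6] xori  r1, r5, 1  →  {r0:0, r1:12, r2:4, r3:14, r4:65530, r5:13, r6:13, r7:65520}
[8] addi  r6, r5, 15  →  {r0:0, r1:12, r2:4, r3:14, r4:65530, r5:13, r6:28, r7:65520}

12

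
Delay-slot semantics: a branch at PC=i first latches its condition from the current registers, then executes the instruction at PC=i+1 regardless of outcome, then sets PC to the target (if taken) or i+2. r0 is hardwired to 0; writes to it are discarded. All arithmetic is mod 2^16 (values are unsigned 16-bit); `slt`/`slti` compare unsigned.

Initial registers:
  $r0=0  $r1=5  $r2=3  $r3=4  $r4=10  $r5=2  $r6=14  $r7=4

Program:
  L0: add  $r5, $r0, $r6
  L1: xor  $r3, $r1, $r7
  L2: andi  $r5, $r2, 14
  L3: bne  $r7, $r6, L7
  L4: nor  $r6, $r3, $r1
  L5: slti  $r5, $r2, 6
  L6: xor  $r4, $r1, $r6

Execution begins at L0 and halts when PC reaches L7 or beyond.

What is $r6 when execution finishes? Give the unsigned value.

[0] add  $r5, $r0, $r6  →  {$r0:0, $r1:5, $r2:3, $r3:4, $r4:10, $r5:14, $r6:14, $r7:4}
[1] xor  $r3, $r1, $r7  →  {$r0:0, $r1:5, $r2:3, $r3:1, $r4:10, $r5:14, $r6:14, $r7:4}
[2] andi  $r5, $r2, 14  →  {$r0:0, $r1:5, $r2:3, $r3:1, $r4:10, $r5:2, $r6:14, $r7:4}
[3] bne  $r7, $r6, L7  →  {$r0:0, $r1:5, $r2:3, $r3:1, $r4:10, $r5:2, $r6:14, $r7:4}  ⟨branch taken⟩
[4] nor  $r6, $r3, $r1  →  {$r0:0, $r1:5, $r2:3, $r3:1, $r4:10, $r5:2, $r6:65530, $r7:4}

65530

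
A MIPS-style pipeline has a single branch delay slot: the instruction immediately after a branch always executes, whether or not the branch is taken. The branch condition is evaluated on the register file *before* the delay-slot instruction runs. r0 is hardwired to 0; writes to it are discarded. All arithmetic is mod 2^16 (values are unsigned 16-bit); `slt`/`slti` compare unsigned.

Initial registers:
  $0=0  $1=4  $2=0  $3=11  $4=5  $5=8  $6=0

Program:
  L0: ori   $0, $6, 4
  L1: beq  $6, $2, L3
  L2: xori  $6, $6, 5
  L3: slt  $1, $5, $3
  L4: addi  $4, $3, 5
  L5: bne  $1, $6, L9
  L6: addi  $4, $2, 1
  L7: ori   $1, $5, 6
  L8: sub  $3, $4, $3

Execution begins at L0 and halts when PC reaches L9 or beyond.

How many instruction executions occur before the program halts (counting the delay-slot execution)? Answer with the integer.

7

[0] ori   $0, $6, 4  →  {$0:0, $1:4, $2:0, $3:11, $4:5, $5:8, $6:0}
[1] beq  $6, $2, L3  →  {$0:0, $1:4, $2:0, $3:11, $4:5, $5:8, $6:0}  ⟨branch taken⟩
[2] xori  $6, $6, 5  →  {$0:0, $1:4, $2:0, $3:11, $4:5, $5:8, $6:5}
[3] slt  $1, $5, $3  →  {$0:0, $1:1, $2:0, $3:11, $4:5, $5:8, $6:5}
[4] addi  $4, $3, 5  →  {$0:0, $1:1, $2:0, $3:11, $4:16, $5:8, $6:5}
[5] bne  $1, $6, L9  →  {$0:0, $1:1, $2:0, $3:11, $4:16, $5:8, $6:5}  ⟨branch taken⟩
[6] addi  $4, $2, 1  →  {$0:0, $1:1, $2:0, $3:11, $4:1, $5:8, $6:5}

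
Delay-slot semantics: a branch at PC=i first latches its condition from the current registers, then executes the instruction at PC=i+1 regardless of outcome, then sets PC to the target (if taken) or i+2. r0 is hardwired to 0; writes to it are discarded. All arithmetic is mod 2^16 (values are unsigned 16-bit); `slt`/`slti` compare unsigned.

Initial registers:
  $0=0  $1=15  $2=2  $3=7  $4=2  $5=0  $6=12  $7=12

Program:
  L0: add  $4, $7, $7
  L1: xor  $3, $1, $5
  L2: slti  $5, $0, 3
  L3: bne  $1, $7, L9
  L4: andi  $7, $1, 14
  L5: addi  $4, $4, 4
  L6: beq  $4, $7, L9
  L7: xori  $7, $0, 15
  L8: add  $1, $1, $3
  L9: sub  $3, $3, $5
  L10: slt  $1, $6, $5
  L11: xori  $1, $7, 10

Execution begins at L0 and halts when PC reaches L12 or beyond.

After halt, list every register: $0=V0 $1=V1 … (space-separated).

$0=0 $1=4 $2=2 $3=14 $4=24 $5=1 $6=12 $7=14

#0 add  $4, $7, $7 ; 0/15/2/7/24/0/12/12
#1 xor  $3, $1, $5 ; 0/15/2/15/24/0/12/12
#2 slti  $5, $0, 3 ; 0/15/2/15/24/1/12/12
#3 bne  $1, $7, L9 ; 0/15/2/15/24/1/12/12 ; →target
#4 andi  $7, $1, 14 ; 0/15/2/15/24/1/12/14
#9 sub  $3, $3, $5 ; 0/15/2/14/24/1/12/14
#10 slt  $1, $6, $5 ; 0/0/2/14/24/1/12/14
#11 xori  $1, $7, 10 ; 0/4/2/14/24/1/12/14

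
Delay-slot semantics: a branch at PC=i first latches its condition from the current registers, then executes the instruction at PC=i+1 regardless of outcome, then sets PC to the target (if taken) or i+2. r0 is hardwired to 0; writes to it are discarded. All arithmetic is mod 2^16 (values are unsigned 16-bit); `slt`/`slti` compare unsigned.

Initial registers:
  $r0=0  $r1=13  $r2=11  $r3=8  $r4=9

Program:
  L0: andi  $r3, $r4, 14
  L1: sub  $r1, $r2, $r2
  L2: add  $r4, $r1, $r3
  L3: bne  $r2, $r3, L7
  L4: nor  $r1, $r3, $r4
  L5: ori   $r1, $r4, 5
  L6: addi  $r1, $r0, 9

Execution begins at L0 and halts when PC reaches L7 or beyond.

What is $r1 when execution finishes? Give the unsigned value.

[0] andi  $r3, $r4, 14  →  {$r0:0, $r1:13, $r2:11, $r3:8, $r4:9}
[1] sub  $r1, $r2, $r2  →  {$r0:0, $r1:0, $r2:11, $r3:8, $r4:9}
[2] add  $r4, $r1, $r3  →  {$r0:0, $r1:0, $r2:11, $r3:8, $r4:8}
[3] bne  $r2, $r3, L7  →  {$r0:0, $r1:0, $r2:11, $r3:8, $r4:8}  ⟨branch taken⟩
[4] nor  $r1, $r3, $r4  →  {$r0:0, $r1:65527, $r2:11, $r3:8, $r4:8}

65527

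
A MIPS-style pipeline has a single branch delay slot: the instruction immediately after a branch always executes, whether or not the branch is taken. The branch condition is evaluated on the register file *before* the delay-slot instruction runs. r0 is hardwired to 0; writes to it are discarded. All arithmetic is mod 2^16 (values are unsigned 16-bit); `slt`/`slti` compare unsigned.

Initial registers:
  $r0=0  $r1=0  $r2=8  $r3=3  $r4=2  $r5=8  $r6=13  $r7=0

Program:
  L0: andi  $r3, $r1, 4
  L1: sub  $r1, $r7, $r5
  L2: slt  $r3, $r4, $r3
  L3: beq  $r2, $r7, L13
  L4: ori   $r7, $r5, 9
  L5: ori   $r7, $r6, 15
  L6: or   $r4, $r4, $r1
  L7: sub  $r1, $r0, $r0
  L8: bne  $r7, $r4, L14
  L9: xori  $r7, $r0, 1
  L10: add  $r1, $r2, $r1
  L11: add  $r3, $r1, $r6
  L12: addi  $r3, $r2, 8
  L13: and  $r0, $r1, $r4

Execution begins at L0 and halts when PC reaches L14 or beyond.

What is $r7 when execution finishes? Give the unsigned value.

1

[0] andi  $r3, $r1, 4  →  {$r0:0, $r1:0, $r2:8, $r3:0, $r4:2, $r5:8, $r6:13, $r7:0}
[1] sub  $r1, $r7, $r5  →  {$r0:0, $r1:65528, $r2:8, $r3:0, $r4:2, $r5:8, $r6:13, $r7:0}
[2] slt  $r3, $r4, $r3  →  {$r0:0, $r1:65528, $r2:8, $r3:0, $r4:2, $r5:8, $r6:13, $r7:0}
[3] beq  $r2, $r7, L13  →  {$r0:0, $r1:65528, $r2:8, $r3:0, $r4:2, $r5:8, $r6:13, $r7:0}  ⟨branch fallthrough⟩
[4] ori   $r7, $r5, 9  →  {$r0:0, $r1:65528, $r2:8, $r3:0, $r4:2, $r5:8, $r6:13, $r7:9}
[5] ori   $r7, $r6, 15  →  {$r0:0, $r1:65528, $r2:8, $r3:0, $r4:2, $r5:8, $r6:13, $r7:15}
[6] or   $r4, $r4, $r1  →  {$r0:0, $r1:65528, $r2:8, $r3:0, $r4:65530, $r5:8, $r6:13, $r7:15}
[7] sub  $r1, $r0, $r0  →  {$r0:0, $r1:0, $r2:8, $r3:0, $r4:65530, $r5:8, $r6:13, $r7:15}
[8] bne  $r7, $r4, L14  →  {$r0:0, $r1:0, $r2:8, $r3:0, $r4:65530, $r5:8, $r6:13, $r7:15}  ⟨branch taken⟩
[9] xori  $r7, $r0, 1  →  {$r0:0, $r1:0, $r2:8, $r3:0, $r4:65530, $r5:8, $r6:13, $r7:1}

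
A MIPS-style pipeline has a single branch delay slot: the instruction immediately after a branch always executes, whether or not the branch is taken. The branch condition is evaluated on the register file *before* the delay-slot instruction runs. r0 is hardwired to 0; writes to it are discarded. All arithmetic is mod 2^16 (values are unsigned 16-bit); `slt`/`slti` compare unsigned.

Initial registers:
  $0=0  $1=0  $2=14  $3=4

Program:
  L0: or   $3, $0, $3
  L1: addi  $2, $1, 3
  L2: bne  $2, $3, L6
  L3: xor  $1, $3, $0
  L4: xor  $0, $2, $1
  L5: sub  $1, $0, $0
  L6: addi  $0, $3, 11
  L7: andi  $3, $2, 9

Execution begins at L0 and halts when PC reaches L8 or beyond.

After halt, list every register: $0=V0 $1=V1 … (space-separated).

$0=0 $1=4 $2=3 $3=1

PC=0  or   $3, $0, $3        | $0=0 $1=0 $2=14 $3=4
PC=1  addi  $2, $1, 3        | $0=0 $1=0 $2=3 $3=4
PC=2  bne  $2, $3, L6        | $0=0 $1=0 $2=3 $3=4  [TAKEN]
PC=3  xor  $1, $3, $0        | $0=0 $1=4 $2=3 $3=4
PC=6  addi  $0, $3, 11       | $0=0 $1=4 $2=3 $3=4
PC=7  andi  $3, $2, 9        | $0=0 $1=4 $2=3 $3=1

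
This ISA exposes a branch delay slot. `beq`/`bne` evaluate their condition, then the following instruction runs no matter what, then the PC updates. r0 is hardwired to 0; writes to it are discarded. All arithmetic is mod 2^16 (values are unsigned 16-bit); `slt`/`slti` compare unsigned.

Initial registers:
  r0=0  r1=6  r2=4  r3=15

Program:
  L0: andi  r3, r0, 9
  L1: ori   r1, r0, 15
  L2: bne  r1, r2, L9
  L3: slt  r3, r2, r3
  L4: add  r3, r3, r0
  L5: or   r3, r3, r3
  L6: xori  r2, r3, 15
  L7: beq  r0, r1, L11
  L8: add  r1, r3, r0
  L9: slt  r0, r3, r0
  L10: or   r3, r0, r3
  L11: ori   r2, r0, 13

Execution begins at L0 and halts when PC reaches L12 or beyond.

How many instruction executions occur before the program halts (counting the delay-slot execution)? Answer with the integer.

  step pc=0: andi  r3, r0, 9  regs=(0,6,4,0)
  step pc=1: ori   r1, r0, 15  regs=(0,15,4,0)
  step pc=2: bne  r1, r2, L9  cond=T  regs=(0,15,4,0)
  step pc=3: slt  r3, r2, r3  regs=(0,15,4,0)
  step pc=9: slt  r0, r3, r0  regs=(0,15,4,0)
  step pc=10: or   r3, r0, r3  regs=(0,15,4,0)
  step pc=11: ori   r2, r0, 13  regs=(0,15,13,0)

7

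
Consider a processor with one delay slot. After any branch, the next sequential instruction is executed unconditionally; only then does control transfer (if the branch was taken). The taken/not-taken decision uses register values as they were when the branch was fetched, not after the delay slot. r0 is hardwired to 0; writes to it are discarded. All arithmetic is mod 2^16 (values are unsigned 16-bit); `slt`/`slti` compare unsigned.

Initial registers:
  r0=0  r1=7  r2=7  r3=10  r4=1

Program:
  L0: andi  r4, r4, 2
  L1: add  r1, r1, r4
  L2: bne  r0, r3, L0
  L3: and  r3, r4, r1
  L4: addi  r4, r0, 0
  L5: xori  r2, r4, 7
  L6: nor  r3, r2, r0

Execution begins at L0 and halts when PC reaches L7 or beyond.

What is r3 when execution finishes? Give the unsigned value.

#0 andi  r4, r4, 2 ; 0/7/7/10/0
#1 add  r1, r1, r4 ; 0/7/7/10/0
#2 bne  r0, r3, L0 ; 0/7/7/10/0 ; →target
#3 and  r3, r4, r1 ; 0/7/7/0/0
#0 andi  r4, r4, 2 ; 0/7/7/0/0
#1 add  r1, r1, r4 ; 0/7/7/0/0
#2 bne  r0, r3, L0 ; 0/7/7/0/0 ; →fallthru
#3 and  r3, r4, r1 ; 0/7/7/0/0
#4 addi  r4, r0, 0 ; 0/7/7/0/0
#5 xori  r2, r4, 7 ; 0/7/7/0/0
#6 nor  r3, r2, r0 ; 0/7/7/65528/0

65528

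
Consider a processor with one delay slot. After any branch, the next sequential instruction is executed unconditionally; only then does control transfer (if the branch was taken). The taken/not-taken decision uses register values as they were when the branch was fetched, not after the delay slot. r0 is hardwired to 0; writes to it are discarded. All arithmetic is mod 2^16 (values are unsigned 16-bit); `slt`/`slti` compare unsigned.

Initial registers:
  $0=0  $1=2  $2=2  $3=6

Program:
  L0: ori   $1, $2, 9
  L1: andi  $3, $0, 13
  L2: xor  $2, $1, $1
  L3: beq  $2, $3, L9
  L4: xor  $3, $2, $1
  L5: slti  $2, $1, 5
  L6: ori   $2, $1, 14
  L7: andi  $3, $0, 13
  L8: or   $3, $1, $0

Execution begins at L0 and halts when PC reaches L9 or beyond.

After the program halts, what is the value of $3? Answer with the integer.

11

PC=0  ori   $1, $2, 9        | $0=0 $1=11 $2=2 $3=6
PC=1  andi  $3, $0, 13       | $0=0 $1=11 $2=2 $3=0
PC=2  xor  $2, $1, $1        | $0=0 $1=11 $2=0 $3=0
PC=3  beq  $2, $3, L9        | $0=0 $1=11 $2=0 $3=0  [TAKEN]
PC=4  xor  $3, $2, $1        | $0=0 $1=11 $2=0 $3=11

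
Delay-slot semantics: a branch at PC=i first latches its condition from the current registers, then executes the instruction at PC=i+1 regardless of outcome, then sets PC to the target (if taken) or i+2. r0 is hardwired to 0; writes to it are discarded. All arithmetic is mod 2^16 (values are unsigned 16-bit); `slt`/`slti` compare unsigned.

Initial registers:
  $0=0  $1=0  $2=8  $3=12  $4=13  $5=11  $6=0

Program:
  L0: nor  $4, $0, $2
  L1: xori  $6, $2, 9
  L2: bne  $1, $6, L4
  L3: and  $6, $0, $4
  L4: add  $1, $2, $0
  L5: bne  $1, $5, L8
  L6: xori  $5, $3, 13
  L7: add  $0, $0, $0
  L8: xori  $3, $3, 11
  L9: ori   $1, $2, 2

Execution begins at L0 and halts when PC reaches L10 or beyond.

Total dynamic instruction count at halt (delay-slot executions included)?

[0] nor  $4, $0, $2  →  {$0:0, $1:0, $2:8, $3:12, $4:65527, $5:11, $6:0}
[1] xori  $6, $2, 9  →  {$0:0, $1:0, $2:8, $3:12, $4:65527, $5:11, $6:1}
[2] bne  $1, $6, L4  →  {$0:0, $1:0, $2:8, $3:12, $4:65527, $5:11, $6:1}  ⟨branch taken⟩
[3] and  $6, $0, $4  →  {$0:0, $1:0, $2:8, $3:12, $4:65527, $5:11, $6:0}
[4] add  $1, $2, $0  →  {$0:0, $1:8, $2:8, $3:12, $4:65527, $5:11, $6:0}
[5] bne  $1, $5, L8  →  {$0:0, $1:8, $2:8, $3:12, $4:65527, $5:11, $6:0}  ⟨branch taken⟩
[6] xori  $5, $3, 13  →  {$0:0, $1:8, $2:8, $3:12, $4:65527, $5:1, $6:0}
[8] xori  $3, $3, 11  →  {$0:0, $1:8, $2:8, $3:7, $4:65527, $5:1, $6:0}
[9] ori   $1, $2, 2  →  {$0:0, $1:10, $2:8, $3:7, $4:65527, $5:1, $6:0}

9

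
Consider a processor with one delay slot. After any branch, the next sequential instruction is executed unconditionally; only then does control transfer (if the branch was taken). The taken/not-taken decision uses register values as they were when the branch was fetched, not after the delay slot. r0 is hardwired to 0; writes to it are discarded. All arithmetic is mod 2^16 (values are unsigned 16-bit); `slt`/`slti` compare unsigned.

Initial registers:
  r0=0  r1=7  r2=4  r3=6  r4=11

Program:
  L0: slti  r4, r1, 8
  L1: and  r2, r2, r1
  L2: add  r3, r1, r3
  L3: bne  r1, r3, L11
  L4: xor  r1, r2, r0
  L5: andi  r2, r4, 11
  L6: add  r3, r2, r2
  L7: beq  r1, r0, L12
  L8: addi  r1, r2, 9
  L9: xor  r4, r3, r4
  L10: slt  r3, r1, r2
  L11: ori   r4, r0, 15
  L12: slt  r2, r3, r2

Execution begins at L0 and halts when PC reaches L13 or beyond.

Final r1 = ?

[0] slti  r4, r1, 8  →  {r0:0, r1:7, r2:4, r3:6, r4:1}
[1] and  r2, r2, r1  →  {r0:0, r1:7, r2:4, r3:6, r4:1}
[2] add  r3, r1, r3  →  {r0:0, r1:7, r2:4, r3:13, r4:1}
[3] bne  r1, r3, L11  →  {r0:0, r1:7, r2:4, r3:13, r4:1}  ⟨branch taken⟩
[4] xor  r1, r2, r0  →  {r0:0, r1:4, r2:4, r3:13, r4:1}
[11] ori   r4, r0, 15  →  {r0:0, r1:4, r2:4, r3:13, r4:15}
[12] slt  r2, r3, r2  →  {r0:0, r1:4, r2:0, r3:13, r4:15}

4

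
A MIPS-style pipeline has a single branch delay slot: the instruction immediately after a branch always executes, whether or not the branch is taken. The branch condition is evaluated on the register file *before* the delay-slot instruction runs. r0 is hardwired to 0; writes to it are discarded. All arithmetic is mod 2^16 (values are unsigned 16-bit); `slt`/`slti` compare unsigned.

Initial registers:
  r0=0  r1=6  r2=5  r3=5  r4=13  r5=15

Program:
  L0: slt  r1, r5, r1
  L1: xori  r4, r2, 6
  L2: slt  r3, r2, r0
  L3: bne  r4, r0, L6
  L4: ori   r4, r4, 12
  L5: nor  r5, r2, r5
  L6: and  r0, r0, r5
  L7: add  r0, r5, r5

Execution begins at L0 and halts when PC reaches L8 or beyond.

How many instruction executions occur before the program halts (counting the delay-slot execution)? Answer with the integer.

7

#0 slt  r1, r5, r1 ; 0/0/5/5/13/15
#1 xori  r4, r2, 6 ; 0/0/5/5/3/15
#2 slt  r3, r2, r0 ; 0/0/5/0/3/15
#3 bne  r4, r0, L6 ; 0/0/5/0/3/15 ; →target
#4 ori   r4, r4, 12 ; 0/0/5/0/15/15
#6 and  r0, r0, r5 ; 0/0/5/0/15/15
#7 add  r0, r5, r5 ; 0/0/5/0/15/15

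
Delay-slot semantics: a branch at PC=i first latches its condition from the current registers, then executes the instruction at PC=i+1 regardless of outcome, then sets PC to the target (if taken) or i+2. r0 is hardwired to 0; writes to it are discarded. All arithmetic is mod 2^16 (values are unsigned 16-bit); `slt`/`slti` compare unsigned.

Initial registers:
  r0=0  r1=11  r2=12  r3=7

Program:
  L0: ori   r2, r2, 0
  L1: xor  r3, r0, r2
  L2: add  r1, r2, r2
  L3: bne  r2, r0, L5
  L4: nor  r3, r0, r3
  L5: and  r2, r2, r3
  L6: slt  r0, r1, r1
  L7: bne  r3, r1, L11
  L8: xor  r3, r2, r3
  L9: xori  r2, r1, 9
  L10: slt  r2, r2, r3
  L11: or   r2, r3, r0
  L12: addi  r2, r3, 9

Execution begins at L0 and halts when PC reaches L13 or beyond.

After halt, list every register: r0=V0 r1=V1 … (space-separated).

r0=0 r1=24 r2=65532 r3=65523

[0] ori   r2, r2, 0  →  {r0:0, r1:11, r2:12, r3:7}
[1] xor  r3, r0, r2  →  {r0:0, r1:11, r2:12, r3:12}
[2] add  r1, r2, r2  →  {r0:0, r1:24, r2:12, r3:12}
[3] bne  r2, r0, L5  →  {r0:0, r1:24, r2:12, r3:12}  ⟨branch taken⟩
[4] nor  r3, r0, r3  →  {r0:0, r1:24, r2:12, r3:65523}
[5] and  r2, r2, r3  →  {r0:0, r1:24, r2:0, r3:65523}
[6] slt  r0, r1, r1  →  {r0:0, r1:24, r2:0, r3:65523}
[7] bne  r3, r1, L11  →  {r0:0, r1:24, r2:0, r3:65523}  ⟨branch taken⟩
[8] xor  r3, r2, r3  →  {r0:0, r1:24, r2:0, r3:65523}
[11] or   r2, r3, r0  →  {r0:0, r1:24, r2:65523, r3:65523}
[12] addi  r2, r3, 9  →  {r0:0, r1:24, r2:65532, r3:65523}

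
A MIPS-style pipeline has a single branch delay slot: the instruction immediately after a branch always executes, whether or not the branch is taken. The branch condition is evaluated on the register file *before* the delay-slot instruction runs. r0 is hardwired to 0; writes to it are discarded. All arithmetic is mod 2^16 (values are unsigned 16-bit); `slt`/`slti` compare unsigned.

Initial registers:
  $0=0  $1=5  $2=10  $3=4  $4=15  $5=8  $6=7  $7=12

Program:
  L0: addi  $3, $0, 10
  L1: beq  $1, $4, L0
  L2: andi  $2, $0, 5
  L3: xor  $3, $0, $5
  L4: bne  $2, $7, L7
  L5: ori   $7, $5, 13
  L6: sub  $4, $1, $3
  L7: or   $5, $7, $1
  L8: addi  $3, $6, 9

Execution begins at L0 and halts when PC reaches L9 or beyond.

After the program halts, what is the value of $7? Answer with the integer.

PC=0  addi  $3, $0, 10       | $0=0 $1=5 $2=10 $3=10 $4=15 $5=8 $6=7 $7=12
PC=1  beq  $1, $4, L0        | $0=0 $1=5 $2=10 $3=10 $4=15 $5=8 $6=7 $7=12  [not taken]
PC=2  andi  $2, $0, 5        | $0=0 $1=5 $2=0 $3=10 $4=15 $5=8 $6=7 $7=12
PC=3  xor  $3, $0, $5        | $0=0 $1=5 $2=0 $3=8 $4=15 $5=8 $6=7 $7=12
PC=4  bne  $2, $7, L7        | $0=0 $1=5 $2=0 $3=8 $4=15 $5=8 $6=7 $7=12  [TAKEN]
PC=5  ori   $7, $5, 13       | $0=0 $1=5 $2=0 $3=8 $4=15 $5=8 $6=7 $7=13
PC=7  or   $5, $7, $1        | $0=0 $1=5 $2=0 $3=8 $4=15 $5=13 $6=7 $7=13
PC=8  addi  $3, $6, 9        | $0=0 $1=5 $2=0 $3=16 $4=15 $5=13 $6=7 $7=13

13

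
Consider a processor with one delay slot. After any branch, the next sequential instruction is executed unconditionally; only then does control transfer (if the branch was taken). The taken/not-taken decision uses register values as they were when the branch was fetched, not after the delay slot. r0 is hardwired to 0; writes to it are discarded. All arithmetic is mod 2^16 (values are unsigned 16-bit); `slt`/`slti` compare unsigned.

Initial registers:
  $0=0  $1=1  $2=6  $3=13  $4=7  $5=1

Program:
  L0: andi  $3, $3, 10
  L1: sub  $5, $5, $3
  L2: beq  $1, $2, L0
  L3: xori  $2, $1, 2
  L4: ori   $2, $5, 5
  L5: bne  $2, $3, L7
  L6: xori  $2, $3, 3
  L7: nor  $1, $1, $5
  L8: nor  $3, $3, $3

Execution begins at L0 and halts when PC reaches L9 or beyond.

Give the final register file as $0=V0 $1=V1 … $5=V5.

PC=0  andi  $3, $3, 10       | $0=0 $1=1 $2=6 $3=8 $4=7 $5=1
PC=1  sub  $5, $5, $3        | $0=0 $1=1 $2=6 $3=8 $4=7 $5=65529
PC=2  beq  $1, $2, L0        | $0=0 $1=1 $2=6 $3=8 $4=7 $5=65529  [not taken]
PC=3  xori  $2, $1, 2        | $0=0 $1=1 $2=3 $3=8 $4=7 $5=65529
PC=4  ori   $2, $5, 5        | $0=0 $1=1 $2=65533 $3=8 $4=7 $5=65529
PC=5  bne  $2, $3, L7        | $0=0 $1=1 $2=65533 $3=8 $4=7 $5=65529  [TAKEN]
PC=6  xori  $2, $3, 3        | $0=0 $1=1 $2=11 $3=8 $4=7 $5=65529
PC=7  nor  $1, $1, $5        | $0=0 $1=6 $2=11 $3=8 $4=7 $5=65529
PC=8  nor  $3, $3, $3        | $0=0 $1=6 $2=11 $3=65527 $4=7 $5=65529

$0=0 $1=6 $2=11 $3=65527 $4=7 $5=65529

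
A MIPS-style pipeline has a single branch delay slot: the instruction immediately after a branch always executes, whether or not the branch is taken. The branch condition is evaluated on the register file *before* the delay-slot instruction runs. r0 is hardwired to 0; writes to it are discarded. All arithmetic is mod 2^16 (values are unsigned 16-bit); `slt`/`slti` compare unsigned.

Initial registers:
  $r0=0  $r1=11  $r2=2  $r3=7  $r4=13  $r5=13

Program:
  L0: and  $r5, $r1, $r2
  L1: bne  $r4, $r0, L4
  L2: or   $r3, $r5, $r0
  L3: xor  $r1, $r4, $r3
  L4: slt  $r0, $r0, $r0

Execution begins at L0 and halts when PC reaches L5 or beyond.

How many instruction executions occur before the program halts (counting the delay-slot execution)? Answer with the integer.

4

#0 and  $r5, $r1, $r2 ; 0/11/2/7/13/2
#1 bne  $r4, $r0, L4 ; 0/11/2/7/13/2 ; →target
#2 or   $r3, $r5, $r0 ; 0/11/2/2/13/2
#4 slt  $r0, $r0, $r0 ; 0/11/2/2/13/2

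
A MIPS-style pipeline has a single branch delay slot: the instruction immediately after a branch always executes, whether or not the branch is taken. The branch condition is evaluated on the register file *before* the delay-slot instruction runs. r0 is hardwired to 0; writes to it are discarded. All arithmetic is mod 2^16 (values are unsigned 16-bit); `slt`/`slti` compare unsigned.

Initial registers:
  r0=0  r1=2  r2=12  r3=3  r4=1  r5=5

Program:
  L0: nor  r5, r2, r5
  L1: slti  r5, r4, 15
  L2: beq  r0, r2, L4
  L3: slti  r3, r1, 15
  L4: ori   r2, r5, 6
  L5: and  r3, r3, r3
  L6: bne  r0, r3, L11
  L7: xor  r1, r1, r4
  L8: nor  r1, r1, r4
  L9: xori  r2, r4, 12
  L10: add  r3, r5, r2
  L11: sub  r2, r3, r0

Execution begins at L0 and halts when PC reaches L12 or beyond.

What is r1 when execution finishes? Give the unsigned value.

3

#0 nor  r5, r2, r5 ; 0/2/12/3/1/65522
#1 slti  r5, r4, 15 ; 0/2/12/3/1/1
#2 beq  r0, r2, L4 ; 0/2/12/3/1/1 ; →fallthru
#3 slti  r3, r1, 15 ; 0/2/12/1/1/1
#4 ori   r2, r5, 6 ; 0/2/7/1/1/1
#5 and  r3, r3, r3 ; 0/2/7/1/1/1
#6 bne  r0, r3, L11 ; 0/2/7/1/1/1 ; →target
#7 xor  r1, r1, r4 ; 0/3/7/1/1/1
#11 sub  r2, r3, r0 ; 0/3/1/1/1/1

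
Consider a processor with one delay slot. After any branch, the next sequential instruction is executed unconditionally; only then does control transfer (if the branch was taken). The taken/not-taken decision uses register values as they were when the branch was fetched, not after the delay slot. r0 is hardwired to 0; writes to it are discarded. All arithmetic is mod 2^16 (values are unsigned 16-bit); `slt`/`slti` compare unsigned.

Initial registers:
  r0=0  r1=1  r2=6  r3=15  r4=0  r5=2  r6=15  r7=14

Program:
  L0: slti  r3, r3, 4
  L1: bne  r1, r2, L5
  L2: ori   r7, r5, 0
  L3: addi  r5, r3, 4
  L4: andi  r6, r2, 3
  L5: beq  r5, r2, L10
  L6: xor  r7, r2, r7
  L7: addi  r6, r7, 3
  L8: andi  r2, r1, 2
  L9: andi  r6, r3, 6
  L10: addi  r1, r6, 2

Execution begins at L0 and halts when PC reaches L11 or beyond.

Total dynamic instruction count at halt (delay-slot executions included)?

9

#0 slti  r3, r3, 4 ; 0/1/6/0/0/2/15/14
#1 bne  r1, r2, L5 ; 0/1/6/0/0/2/15/14 ; →target
#2 ori   r7, r5, 0 ; 0/1/6/0/0/2/15/2
#5 beq  r5, r2, L10 ; 0/1/6/0/0/2/15/2 ; →fallthru
#6 xor  r7, r2, r7 ; 0/1/6/0/0/2/15/4
#7 addi  r6, r7, 3 ; 0/1/6/0/0/2/7/4
#8 andi  r2, r1, 2 ; 0/1/0/0/0/2/7/4
#9 andi  r6, r3, 6 ; 0/1/0/0/0/2/0/4
#10 addi  r1, r6, 2 ; 0/2/0/0/0/2/0/4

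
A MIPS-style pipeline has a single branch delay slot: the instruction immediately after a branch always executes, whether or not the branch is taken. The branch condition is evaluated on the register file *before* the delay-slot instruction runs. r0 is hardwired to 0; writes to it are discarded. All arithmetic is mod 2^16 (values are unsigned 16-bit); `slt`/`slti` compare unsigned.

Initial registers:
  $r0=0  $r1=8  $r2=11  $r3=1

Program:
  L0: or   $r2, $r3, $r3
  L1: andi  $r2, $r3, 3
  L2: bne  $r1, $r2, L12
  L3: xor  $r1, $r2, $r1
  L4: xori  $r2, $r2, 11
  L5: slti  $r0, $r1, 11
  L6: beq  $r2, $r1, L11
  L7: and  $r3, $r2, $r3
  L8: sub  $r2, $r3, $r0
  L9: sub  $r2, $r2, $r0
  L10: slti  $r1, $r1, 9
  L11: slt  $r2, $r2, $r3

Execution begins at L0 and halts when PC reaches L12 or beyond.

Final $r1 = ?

#0 or   $r2, $r3, $r3 ; 0/8/1/1
#1 andi  $r2, $r3, 3 ; 0/8/1/1
#2 bne  $r1, $r2, L12 ; 0/8/1/1 ; →target
#3 xor  $r1, $r2, $r1 ; 0/9/1/1

9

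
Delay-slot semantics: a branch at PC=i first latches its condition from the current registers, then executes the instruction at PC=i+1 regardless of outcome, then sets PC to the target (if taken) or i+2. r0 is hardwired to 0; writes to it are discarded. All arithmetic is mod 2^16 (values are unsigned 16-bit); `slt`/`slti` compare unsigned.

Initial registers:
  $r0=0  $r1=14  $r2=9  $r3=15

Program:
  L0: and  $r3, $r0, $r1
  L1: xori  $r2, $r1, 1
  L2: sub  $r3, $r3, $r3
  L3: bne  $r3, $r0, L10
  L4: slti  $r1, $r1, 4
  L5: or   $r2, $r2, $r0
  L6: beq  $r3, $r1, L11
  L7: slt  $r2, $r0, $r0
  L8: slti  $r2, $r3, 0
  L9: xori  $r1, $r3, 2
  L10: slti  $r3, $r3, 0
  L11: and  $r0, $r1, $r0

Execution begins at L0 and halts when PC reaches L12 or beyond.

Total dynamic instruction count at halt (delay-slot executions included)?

[0] and  $r3, $r0, $r1  →  {$r0:0, $r1:14, $r2:9, $r3:0}
[1] xori  $r2, $r1, 1  →  {$r0:0, $r1:14, $r2:15, $r3:0}
[2] sub  $r3, $r3, $r3  →  {$r0:0, $r1:14, $r2:15, $r3:0}
[3] bne  $r3, $r0, L10  →  {$r0:0, $r1:14, $r2:15, $r3:0}  ⟨branch fallthrough⟩
[4] slti  $r1, $r1, 4  →  {$r0:0, $r1:0, $r2:15, $r3:0}
[5] or   $r2, $r2, $r0  →  {$r0:0, $r1:0, $r2:15, $r3:0}
[6] beq  $r3, $r1, L11  →  {$r0:0, $r1:0, $r2:15, $r3:0}  ⟨branch taken⟩
[7] slt  $r2, $r0, $r0  →  {$r0:0, $r1:0, $r2:0, $r3:0}
[11] and  $r0, $r1, $r0  →  {$r0:0, $r1:0, $r2:0, $r3:0}

9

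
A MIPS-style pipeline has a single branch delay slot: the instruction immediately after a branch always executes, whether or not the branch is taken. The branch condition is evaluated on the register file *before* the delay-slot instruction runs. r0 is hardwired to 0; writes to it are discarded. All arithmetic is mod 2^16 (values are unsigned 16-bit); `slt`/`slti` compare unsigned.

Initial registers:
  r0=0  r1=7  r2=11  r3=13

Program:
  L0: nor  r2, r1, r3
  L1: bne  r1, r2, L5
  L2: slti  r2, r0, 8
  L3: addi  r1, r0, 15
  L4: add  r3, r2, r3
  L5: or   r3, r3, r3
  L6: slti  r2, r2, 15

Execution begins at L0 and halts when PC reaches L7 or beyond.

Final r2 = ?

1

[0] nor  r2, r1, r3  →  {r0:0, r1:7, r2:65520, r3:13}
[1] bne  r1, r2, L5  →  {r0:0, r1:7, r2:65520, r3:13}  ⟨branch taken⟩
[2] slti  r2, r0, 8  →  {r0:0, r1:7, r2:1, r3:13}
[5] or   r3, r3, r3  →  {r0:0, r1:7, r2:1, r3:13}
[6] slti  r2, r2, 15  →  {r0:0, r1:7, r2:1, r3:13}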